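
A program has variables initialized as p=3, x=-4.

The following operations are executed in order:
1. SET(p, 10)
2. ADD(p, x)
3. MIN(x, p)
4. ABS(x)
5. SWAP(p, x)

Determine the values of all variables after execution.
{p: 4, x: 6}

Step-by-step execution:
Initial: p=3, x=-4
After step 1 (SET(p, 10)): p=10, x=-4
After step 2 (ADD(p, x)): p=6, x=-4
After step 3 (MIN(x, p)): p=6, x=-4
After step 4 (ABS(x)): p=6, x=4
After step 5 (SWAP(p, x)): p=4, x=6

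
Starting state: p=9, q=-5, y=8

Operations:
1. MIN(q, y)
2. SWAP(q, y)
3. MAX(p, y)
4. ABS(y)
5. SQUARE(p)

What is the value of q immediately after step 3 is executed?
q = 8

Tracing q through execution:
Initial: q = -5
After step 1 (MIN(q, y)): q = -5
After step 2 (SWAP(q, y)): q = 8
After step 3 (MAX(p, y)): q = 8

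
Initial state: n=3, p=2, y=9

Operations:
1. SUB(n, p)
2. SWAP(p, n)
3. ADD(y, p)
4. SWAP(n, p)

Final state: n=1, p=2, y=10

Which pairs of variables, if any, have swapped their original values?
None

Comparing initial and final values:
p: 2 → 2
y: 9 → 10
n: 3 → 1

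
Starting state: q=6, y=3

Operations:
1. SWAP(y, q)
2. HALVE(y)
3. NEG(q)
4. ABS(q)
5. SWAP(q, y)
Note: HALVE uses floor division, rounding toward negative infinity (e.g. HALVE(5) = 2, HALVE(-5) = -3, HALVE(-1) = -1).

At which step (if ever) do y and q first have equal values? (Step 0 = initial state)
Step 2

y and q first become equal after step 2.

Comparing values at each step:
Initial: y=3, q=6
After step 1: y=6, q=3
After step 2: y=3, q=3 ← equal!
After step 3: y=3, q=-3
After step 4: y=3, q=3 ← equal!
After step 5: y=3, q=3 ← equal!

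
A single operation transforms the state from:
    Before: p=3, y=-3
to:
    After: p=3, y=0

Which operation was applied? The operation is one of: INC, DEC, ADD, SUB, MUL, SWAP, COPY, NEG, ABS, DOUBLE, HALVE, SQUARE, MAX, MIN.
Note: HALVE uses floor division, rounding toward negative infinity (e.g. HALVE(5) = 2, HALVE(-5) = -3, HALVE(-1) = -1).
ADD(y, p)

Analyzing the change:
Before: p=3, y=-3
After: p=3, y=0
Variable y changed from -3 to 0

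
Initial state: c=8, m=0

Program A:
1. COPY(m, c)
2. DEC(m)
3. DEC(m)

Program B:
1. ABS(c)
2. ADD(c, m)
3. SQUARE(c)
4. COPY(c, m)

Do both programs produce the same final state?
No

Program A final state: c=8, m=6
Program B final state: c=0, m=0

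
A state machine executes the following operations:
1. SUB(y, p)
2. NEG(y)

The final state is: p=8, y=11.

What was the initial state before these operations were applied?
p=8, y=-3

Working backwards:
Final state: p=8, y=11
Before step 2 (NEG(y)): p=8, y=-11
Before step 1 (SUB(y, p)): p=8, y=-3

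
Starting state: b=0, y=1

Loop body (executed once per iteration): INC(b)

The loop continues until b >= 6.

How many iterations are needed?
6

Tracing iterations:
Initial: b=0, y=1
After iteration 1: b=1, y=1
After iteration 2: b=2, y=1
After iteration 3: b=3, y=1
After iteration 4: b=4, y=1
After iteration 5: b=5, y=1
After iteration 6: b=6, y=1
b >= 6 now holds, so the loop exits after 6 iterations.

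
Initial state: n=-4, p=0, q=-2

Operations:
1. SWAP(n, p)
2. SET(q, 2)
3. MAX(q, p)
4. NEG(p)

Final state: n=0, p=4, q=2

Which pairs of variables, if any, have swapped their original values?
None

Comparing initial and final values:
p: 0 → 4
n: -4 → 0
q: -2 → 2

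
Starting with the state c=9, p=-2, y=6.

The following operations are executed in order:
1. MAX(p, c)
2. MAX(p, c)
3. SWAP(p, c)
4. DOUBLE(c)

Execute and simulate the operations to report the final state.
{c: 18, p: 9, y: 6}

Step-by-step execution:
Initial: c=9, p=-2, y=6
After step 1 (MAX(p, c)): c=9, p=9, y=6
After step 2 (MAX(p, c)): c=9, p=9, y=6
After step 3 (SWAP(p, c)): c=9, p=9, y=6
After step 4 (DOUBLE(c)): c=18, p=9, y=6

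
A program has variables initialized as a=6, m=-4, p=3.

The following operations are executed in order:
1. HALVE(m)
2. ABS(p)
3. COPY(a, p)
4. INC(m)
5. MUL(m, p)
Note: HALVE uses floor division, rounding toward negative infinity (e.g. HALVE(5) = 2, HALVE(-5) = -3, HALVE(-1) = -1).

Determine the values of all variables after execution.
{a: 3, m: -3, p: 3}

Step-by-step execution:
Initial: a=6, m=-4, p=3
After step 1 (HALVE(m)): a=6, m=-2, p=3
After step 2 (ABS(p)): a=6, m=-2, p=3
After step 3 (COPY(a, p)): a=3, m=-2, p=3
After step 4 (INC(m)): a=3, m=-1, p=3
After step 5 (MUL(m, p)): a=3, m=-3, p=3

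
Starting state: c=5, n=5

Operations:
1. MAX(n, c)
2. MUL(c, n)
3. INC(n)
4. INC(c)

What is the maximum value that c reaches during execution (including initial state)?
26

Values of c at each step:
Initial: c = 5
After step 1: c = 5
After step 2: c = 25
After step 3: c = 25
After step 4: c = 26 ← maximum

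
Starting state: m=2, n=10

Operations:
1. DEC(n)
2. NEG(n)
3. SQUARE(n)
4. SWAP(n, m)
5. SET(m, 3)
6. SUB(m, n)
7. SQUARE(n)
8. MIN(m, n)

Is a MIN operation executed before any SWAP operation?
No

First MIN: step 8
First SWAP: step 4
Since 8 > 4, SWAP comes first.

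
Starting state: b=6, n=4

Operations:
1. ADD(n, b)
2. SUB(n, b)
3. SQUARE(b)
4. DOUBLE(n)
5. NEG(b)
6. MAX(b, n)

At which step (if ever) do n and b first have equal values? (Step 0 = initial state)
Step 6

n and b first become equal after step 6.

Comparing values at each step:
Initial: n=4, b=6
After step 1: n=10, b=6
After step 2: n=4, b=6
After step 3: n=4, b=36
After step 4: n=8, b=36
After step 5: n=8, b=-36
After step 6: n=8, b=8 ← equal!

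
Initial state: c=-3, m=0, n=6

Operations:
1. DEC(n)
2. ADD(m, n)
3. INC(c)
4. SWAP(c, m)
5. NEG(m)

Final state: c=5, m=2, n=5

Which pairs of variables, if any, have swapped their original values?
None

Comparing initial and final values:
n: 6 → 5
c: -3 → 5
m: 0 → 2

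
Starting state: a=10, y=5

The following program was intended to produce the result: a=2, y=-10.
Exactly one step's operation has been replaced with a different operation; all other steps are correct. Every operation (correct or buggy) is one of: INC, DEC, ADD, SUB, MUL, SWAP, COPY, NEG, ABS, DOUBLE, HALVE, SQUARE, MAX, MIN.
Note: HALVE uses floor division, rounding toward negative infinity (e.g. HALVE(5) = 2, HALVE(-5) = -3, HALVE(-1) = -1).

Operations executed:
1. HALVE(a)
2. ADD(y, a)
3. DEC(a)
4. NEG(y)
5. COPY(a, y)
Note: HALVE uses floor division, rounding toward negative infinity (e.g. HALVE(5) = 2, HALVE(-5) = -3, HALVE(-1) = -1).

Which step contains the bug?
Step 5

Trace with buggy code:
Initial: a=10, y=5
After step 1: a=5, y=5
After step 2: a=5, y=10
After step 3: a=4, y=10
After step 4: a=4, y=-10
After step 5: a=-10, y=-10
Actual final a=-10, y=-10 ≠ expected a=2, y=-10.
Step 5 is the only position where a single-operation replacement can produce the expected result.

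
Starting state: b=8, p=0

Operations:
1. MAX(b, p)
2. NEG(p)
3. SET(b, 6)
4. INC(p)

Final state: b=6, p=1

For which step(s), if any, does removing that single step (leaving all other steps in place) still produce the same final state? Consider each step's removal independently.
Step(s) 1, 2

Testing removal of each single step:
Without step 1: final = b=6, p=1 (same)
Without step 2: final = b=6, p=1 (same)
Without step 3: final = b=8, p=1 (different)
Without step 4: final = b=6, p=0 (different)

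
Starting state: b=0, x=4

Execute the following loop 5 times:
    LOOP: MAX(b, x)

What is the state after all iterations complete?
b=4, x=4

Iteration trace:
Start: b=0, x=4
After iteration 1: b=4, x=4
After iteration 2: b=4, x=4
After iteration 3: b=4, x=4
After iteration 4: b=4, x=4
After iteration 5: b=4, x=4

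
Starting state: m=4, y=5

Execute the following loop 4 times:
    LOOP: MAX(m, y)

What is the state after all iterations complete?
m=5, y=5

Iteration trace:
Start: m=4, y=5
After iteration 1: m=5, y=5
After iteration 2: m=5, y=5
After iteration 3: m=5, y=5
After iteration 4: m=5, y=5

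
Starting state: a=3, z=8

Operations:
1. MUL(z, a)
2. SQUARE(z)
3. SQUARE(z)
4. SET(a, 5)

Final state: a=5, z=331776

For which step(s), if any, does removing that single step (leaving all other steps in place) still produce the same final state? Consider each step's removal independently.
None - removing any single step changes the final result

Testing removal of each single step:
Without step 1: final = a=5, z=4096 (different)
Without step 2: final = a=5, z=576 (different)
Without step 3: final = a=5, z=576 (different)
Without step 4: final = a=3, z=331776 (different)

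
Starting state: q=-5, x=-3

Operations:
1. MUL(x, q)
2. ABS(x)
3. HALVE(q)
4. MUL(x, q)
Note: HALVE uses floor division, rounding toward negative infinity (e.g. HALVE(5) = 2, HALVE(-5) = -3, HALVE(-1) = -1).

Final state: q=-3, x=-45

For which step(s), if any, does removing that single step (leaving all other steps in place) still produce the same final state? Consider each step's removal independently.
Step(s) 2

Testing removal of each single step:
Without step 1: final = q=-3, x=-9 (different)
Without step 2: final = q=-3, x=-45 (same)
Without step 3: final = q=-5, x=-75 (different)
Without step 4: final = q=-3, x=15 (different)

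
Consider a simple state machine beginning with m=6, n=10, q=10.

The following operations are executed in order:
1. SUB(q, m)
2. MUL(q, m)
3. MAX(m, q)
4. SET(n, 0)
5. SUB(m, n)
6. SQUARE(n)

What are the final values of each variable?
{m: 24, n: 0, q: 24}

Step-by-step execution:
Initial: m=6, n=10, q=10
After step 1 (SUB(q, m)): m=6, n=10, q=4
After step 2 (MUL(q, m)): m=6, n=10, q=24
After step 3 (MAX(m, q)): m=24, n=10, q=24
After step 4 (SET(n, 0)): m=24, n=0, q=24
After step 5 (SUB(m, n)): m=24, n=0, q=24
After step 6 (SQUARE(n)): m=24, n=0, q=24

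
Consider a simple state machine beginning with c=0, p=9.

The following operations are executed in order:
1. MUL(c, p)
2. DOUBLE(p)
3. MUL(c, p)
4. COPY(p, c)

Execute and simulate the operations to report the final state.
{c: 0, p: 0}

Step-by-step execution:
Initial: c=0, p=9
After step 1 (MUL(c, p)): c=0, p=9
After step 2 (DOUBLE(p)): c=0, p=18
After step 3 (MUL(c, p)): c=0, p=18
After step 4 (COPY(p, c)): c=0, p=0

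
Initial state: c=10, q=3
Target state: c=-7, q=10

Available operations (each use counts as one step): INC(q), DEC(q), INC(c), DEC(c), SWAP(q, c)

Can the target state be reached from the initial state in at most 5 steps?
No

The target state cannot be reached within 5 steps.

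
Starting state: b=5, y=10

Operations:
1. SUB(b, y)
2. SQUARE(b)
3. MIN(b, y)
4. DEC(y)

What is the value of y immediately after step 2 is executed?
y = 10

Tracing y through execution:
Initial: y = 10
After step 1 (SUB(b, y)): y = 10
After step 2 (SQUARE(b)): y = 10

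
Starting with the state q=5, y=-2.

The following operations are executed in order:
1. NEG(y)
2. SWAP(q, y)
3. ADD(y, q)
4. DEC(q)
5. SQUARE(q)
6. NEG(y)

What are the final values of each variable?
{q: 1, y: -7}

Step-by-step execution:
Initial: q=5, y=-2
After step 1 (NEG(y)): q=5, y=2
After step 2 (SWAP(q, y)): q=2, y=5
After step 3 (ADD(y, q)): q=2, y=7
After step 4 (DEC(q)): q=1, y=7
After step 5 (SQUARE(q)): q=1, y=7
After step 6 (NEG(y)): q=1, y=-7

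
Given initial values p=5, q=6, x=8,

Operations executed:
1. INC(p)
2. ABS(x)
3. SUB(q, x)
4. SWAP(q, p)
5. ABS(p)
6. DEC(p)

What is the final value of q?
q = 6

Tracing execution:
Step 1: INC(p) → q = 6
Step 2: ABS(x) → q = 6
Step 3: SUB(q, x) → q = -2
Step 4: SWAP(q, p) → q = 6
Step 5: ABS(p) → q = 6
Step 6: DEC(p) → q = 6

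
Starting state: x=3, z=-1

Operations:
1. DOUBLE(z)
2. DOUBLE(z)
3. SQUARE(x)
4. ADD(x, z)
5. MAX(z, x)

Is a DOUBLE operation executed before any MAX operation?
Yes

First DOUBLE: step 1
First MAX: step 5
Since 1 < 5, DOUBLE comes first.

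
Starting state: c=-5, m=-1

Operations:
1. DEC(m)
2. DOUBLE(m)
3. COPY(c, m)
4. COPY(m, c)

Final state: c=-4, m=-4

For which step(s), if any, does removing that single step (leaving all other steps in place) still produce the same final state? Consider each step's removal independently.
Step(s) 4

Testing removal of each single step:
Without step 1: final = c=-2, m=-2 (different)
Without step 2: final = c=-2, m=-2 (different)
Without step 3: final = c=-5, m=-5 (different)
Without step 4: final = c=-4, m=-4 (same)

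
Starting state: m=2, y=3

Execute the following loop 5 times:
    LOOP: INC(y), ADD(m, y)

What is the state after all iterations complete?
m=32, y=8

Iteration trace:
Start: m=2, y=3
After iteration 1: m=6, y=4
After iteration 2: m=11, y=5
After iteration 3: m=17, y=6
After iteration 4: m=24, y=7
After iteration 5: m=32, y=8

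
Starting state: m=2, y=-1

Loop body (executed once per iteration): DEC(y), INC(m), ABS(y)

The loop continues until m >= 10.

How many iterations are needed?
8

Tracing iterations:
Initial: m=2, y=-1
After iteration 1: m=3, y=2
After iteration 2: m=4, y=1
After iteration 3: m=5, y=0
After iteration 4: m=6, y=1
After iteration 5: m=7, y=0
After iteration 6: m=8, y=1
After iteration 7: m=9, y=0
After iteration 8: m=10, y=1
m >= 10 now holds, so the loop exits after 8 iterations.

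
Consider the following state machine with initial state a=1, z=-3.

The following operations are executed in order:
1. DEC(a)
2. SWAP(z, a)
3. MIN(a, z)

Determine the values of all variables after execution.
{a: -3, z: 0}

Step-by-step execution:
Initial: a=1, z=-3
After step 1 (DEC(a)): a=0, z=-3
After step 2 (SWAP(z, a)): a=-3, z=0
After step 3 (MIN(a, z)): a=-3, z=0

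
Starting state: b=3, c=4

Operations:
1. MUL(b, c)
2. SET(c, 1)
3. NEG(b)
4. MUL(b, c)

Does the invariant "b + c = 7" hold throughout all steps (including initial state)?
No, violated after step 1

The invariant is violated after step 1.

State at each step:
Initial: b=3, c=4
After step 1: b=12, c=4
After step 2: b=12, c=1
After step 3: b=-12, c=1
After step 4: b=-12, c=1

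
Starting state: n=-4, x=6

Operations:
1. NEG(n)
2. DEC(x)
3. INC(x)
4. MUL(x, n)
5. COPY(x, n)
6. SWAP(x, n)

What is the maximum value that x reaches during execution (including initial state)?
24

Values of x at each step:
Initial: x = 6
After step 1: x = 6
After step 2: x = 5
After step 3: x = 6
After step 4: x = 24 ← maximum
After step 5: x = 4
After step 6: x = 4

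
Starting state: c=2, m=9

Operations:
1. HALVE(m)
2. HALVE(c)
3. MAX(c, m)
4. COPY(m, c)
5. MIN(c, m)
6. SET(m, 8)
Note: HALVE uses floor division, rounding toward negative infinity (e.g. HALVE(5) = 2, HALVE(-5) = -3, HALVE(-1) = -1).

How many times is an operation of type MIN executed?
1

Counting MIN operations:
Step 5: MIN(c, m) ← MIN
Total: 1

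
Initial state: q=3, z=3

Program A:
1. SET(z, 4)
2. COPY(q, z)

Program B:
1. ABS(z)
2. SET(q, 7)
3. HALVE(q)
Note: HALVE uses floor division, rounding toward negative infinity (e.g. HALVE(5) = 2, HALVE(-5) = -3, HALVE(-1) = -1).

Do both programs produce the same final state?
No

Program A final state: q=4, z=4
Program B final state: q=3, z=3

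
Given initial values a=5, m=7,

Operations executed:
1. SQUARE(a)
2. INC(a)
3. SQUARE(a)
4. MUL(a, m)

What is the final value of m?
m = 7

Tracing execution:
Step 1: SQUARE(a) → m = 7
Step 2: INC(a) → m = 7
Step 3: SQUARE(a) → m = 7
Step 4: MUL(a, m) → m = 7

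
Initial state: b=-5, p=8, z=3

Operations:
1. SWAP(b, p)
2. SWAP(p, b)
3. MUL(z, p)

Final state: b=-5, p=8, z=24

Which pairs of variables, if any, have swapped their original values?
None

Comparing initial and final values:
p: 8 → 8
z: 3 → 24
b: -5 → -5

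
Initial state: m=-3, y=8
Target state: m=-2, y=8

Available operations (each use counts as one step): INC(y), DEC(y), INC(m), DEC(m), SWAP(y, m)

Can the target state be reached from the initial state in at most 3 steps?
Yes

Path (1 step): INC(m)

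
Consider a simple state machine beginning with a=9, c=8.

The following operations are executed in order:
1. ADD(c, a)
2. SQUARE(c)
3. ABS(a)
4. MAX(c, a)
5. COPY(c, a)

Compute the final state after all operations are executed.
{a: 9, c: 9}

Step-by-step execution:
Initial: a=9, c=8
After step 1 (ADD(c, a)): a=9, c=17
After step 2 (SQUARE(c)): a=9, c=289
After step 3 (ABS(a)): a=9, c=289
After step 4 (MAX(c, a)): a=9, c=289
After step 5 (COPY(c, a)): a=9, c=9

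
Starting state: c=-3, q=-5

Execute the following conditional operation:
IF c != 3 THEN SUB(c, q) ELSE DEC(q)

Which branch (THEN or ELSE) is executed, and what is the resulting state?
Branch: THEN, Final state: c=2, q=-5

Evaluating condition: c != 3
c = -3
Condition is True, so THEN branch executes
After SUB(c, q): c=2, q=-5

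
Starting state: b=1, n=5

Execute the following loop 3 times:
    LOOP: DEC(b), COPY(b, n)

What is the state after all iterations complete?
b=5, n=5

Iteration trace:
Start: b=1, n=5
After iteration 1: b=5, n=5
After iteration 2: b=5, n=5
After iteration 3: b=5, n=5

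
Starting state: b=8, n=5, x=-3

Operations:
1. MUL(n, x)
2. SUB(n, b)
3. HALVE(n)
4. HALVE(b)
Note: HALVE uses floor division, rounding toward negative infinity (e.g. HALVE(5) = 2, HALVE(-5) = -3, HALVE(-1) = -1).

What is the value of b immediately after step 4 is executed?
b = 4

Tracing b through execution:
Initial: b = 8
After step 1 (MUL(n, x)): b = 8
After step 2 (SUB(n, b)): b = 8
After step 3 (HALVE(n)): b = 8
After step 4 (HALVE(b)): b = 4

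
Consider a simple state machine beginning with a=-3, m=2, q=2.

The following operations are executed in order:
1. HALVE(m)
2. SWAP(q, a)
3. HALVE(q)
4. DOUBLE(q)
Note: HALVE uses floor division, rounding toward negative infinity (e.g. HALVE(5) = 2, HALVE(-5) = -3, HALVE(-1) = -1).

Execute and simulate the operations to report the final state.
{a: 2, m: 1, q: -4}

Step-by-step execution:
Initial: a=-3, m=2, q=2
After step 1 (HALVE(m)): a=-3, m=1, q=2
After step 2 (SWAP(q, a)): a=2, m=1, q=-3
After step 3 (HALVE(q)): a=2, m=1, q=-2
After step 4 (DOUBLE(q)): a=2, m=1, q=-4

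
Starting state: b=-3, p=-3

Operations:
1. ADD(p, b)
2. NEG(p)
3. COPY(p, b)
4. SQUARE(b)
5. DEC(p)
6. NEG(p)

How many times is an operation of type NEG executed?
2

Counting NEG operations:
Step 2: NEG(p) ← NEG
Step 6: NEG(p) ← NEG
Total: 2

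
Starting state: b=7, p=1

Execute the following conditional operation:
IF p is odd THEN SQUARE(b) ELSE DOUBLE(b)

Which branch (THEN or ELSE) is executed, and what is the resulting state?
Branch: THEN, Final state: b=49, p=1

Evaluating condition: p is odd
Condition is True, so THEN branch executes
After SQUARE(b): b=49, p=1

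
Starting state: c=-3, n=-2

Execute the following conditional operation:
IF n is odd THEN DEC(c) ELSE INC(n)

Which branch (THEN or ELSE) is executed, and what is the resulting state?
Branch: ELSE, Final state: c=-3, n=-1

Evaluating condition: n is odd
Condition is False, so ELSE branch executes
After INC(n): c=-3, n=-1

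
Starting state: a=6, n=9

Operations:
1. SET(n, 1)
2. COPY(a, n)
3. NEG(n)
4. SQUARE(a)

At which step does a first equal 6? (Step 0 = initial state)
Step 0

Tracing a:
Initial: a = 6 ← first occurrence
After step 1: a = 6
After step 2: a = 1
After step 3: a = 1
After step 4: a = 1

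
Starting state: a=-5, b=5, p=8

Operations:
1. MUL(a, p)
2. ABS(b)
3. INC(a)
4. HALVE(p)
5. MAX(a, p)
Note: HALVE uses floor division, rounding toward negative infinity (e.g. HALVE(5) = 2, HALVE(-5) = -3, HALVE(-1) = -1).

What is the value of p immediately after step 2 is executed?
p = 8

Tracing p through execution:
Initial: p = 8
After step 1 (MUL(a, p)): p = 8
After step 2 (ABS(b)): p = 8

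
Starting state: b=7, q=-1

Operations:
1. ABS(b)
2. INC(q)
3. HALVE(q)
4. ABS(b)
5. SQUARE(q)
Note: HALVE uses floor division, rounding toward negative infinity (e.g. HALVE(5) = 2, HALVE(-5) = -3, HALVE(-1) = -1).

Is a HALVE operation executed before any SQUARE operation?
Yes

First HALVE: step 3
First SQUARE: step 5
Since 3 < 5, HALVE comes first.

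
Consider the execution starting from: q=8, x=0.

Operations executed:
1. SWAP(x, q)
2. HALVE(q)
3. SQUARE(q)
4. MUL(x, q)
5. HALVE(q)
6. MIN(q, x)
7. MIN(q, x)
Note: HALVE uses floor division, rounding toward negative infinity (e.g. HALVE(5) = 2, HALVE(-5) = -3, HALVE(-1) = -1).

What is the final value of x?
x = 0

Tracing execution:
Step 1: SWAP(x, q) → x = 8
Step 2: HALVE(q) → x = 8
Step 3: SQUARE(q) → x = 8
Step 4: MUL(x, q) → x = 0
Step 5: HALVE(q) → x = 0
Step 6: MIN(q, x) → x = 0
Step 7: MIN(q, x) → x = 0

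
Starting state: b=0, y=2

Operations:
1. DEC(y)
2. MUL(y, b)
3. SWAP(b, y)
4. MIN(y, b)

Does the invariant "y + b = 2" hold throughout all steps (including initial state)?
No, violated after step 1

The invariant is violated after step 1.

State at each step:
Initial: b=0, y=2
After step 1: b=0, y=1
After step 2: b=0, y=0
After step 3: b=0, y=0
After step 4: b=0, y=0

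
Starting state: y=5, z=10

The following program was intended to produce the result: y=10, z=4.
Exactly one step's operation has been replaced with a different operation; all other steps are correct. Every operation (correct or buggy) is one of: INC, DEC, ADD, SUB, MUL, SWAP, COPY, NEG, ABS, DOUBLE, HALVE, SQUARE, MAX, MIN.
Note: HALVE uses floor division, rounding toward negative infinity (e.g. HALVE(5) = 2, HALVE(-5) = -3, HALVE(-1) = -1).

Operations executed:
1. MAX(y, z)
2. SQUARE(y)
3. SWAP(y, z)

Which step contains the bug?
Step 1

Trace with buggy code:
Initial: y=5, z=10
After step 1: y=10, z=10
After step 2: y=100, z=10
After step 3: y=10, z=100
Actual final y=10, z=100 ≠ expected y=10, z=4.
Step 1 is the only position where a single-operation replacement can produce the expected result.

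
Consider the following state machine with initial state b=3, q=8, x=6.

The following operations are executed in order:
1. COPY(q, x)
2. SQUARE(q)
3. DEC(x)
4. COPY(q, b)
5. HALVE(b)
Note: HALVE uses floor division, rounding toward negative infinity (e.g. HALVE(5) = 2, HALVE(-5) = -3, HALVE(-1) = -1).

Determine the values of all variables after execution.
{b: 1, q: 3, x: 5}

Step-by-step execution:
Initial: b=3, q=8, x=6
After step 1 (COPY(q, x)): b=3, q=6, x=6
After step 2 (SQUARE(q)): b=3, q=36, x=6
After step 3 (DEC(x)): b=3, q=36, x=5
After step 4 (COPY(q, b)): b=3, q=3, x=5
After step 5 (HALVE(b)): b=1, q=3, x=5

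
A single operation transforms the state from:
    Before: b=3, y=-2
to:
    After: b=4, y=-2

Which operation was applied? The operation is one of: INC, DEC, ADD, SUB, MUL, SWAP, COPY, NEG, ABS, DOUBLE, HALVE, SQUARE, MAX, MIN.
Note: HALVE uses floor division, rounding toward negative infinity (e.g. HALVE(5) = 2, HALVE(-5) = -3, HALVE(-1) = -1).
INC(b)

Analyzing the change:
Before: b=3, y=-2
After: b=4, y=-2
Variable b changed from 3 to 4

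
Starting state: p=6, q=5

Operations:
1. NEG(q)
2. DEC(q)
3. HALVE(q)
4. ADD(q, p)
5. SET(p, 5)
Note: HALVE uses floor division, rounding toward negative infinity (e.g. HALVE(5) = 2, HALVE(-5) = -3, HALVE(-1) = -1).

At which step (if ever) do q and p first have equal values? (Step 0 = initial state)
Never

q and p never become equal during execution.

Comparing values at each step:
Initial: q=5, p=6
After step 1: q=-5, p=6
After step 2: q=-6, p=6
After step 3: q=-3, p=6
After step 4: q=3, p=6
After step 5: q=3, p=5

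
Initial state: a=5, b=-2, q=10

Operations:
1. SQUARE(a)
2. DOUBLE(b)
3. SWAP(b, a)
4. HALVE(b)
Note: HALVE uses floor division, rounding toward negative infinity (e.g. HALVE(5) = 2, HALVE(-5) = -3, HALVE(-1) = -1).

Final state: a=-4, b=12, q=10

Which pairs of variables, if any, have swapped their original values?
None

Comparing initial and final values:
a: 5 → -4
q: 10 → 10
b: -2 → 12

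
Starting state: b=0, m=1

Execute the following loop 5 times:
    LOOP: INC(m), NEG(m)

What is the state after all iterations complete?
b=0, m=-2

Iteration trace:
Start: b=0, m=1
After iteration 1: b=0, m=-2
After iteration 2: b=0, m=1
After iteration 3: b=0, m=-2
After iteration 4: b=0, m=1
After iteration 5: b=0, m=-2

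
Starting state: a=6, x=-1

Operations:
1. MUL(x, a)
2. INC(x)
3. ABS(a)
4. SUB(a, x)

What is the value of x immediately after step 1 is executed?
x = -6

Tracing x through execution:
Initial: x = -1
After step 1 (MUL(x, a)): x = -6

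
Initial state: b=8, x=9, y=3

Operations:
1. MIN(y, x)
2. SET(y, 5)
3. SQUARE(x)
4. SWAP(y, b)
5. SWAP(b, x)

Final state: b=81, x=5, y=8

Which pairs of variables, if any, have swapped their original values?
None

Comparing initial and final values:
y: 3 → 8
x: 9 → 5
b: 8 → 81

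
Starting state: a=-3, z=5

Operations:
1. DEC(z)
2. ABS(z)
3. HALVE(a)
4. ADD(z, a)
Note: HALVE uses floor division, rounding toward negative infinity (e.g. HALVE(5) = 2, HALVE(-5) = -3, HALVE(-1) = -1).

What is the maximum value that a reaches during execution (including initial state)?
-2

Values of a at each step:
Initial: a = -3
After step 1: a = -3
After step 2: a = -3
After step 3: a = -2 ← maximum
After step 4: a = -2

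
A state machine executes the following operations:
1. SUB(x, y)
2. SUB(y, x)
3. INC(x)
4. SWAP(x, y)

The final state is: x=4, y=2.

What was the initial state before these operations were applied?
x=6, y=5

Working backwards:
Final state: x=4, y=2
Before step 4 (SWAP(x, y)): x=2, y=4
Before step 3 (INC(x)): x=1, y=4
Before step 2 (SUB(y, x)): x=1, y=5
Before step 1 (SUB(x, y)): x=6, y=5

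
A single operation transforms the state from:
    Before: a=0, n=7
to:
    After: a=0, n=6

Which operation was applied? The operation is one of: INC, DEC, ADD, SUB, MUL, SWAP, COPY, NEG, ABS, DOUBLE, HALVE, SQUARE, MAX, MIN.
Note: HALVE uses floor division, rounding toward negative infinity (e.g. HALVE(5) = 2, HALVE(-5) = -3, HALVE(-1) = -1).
DEC(n)

Analyzing the change:
Before: a=0, n=7
After: a=0, n=6
Variable n changed from 7 to 6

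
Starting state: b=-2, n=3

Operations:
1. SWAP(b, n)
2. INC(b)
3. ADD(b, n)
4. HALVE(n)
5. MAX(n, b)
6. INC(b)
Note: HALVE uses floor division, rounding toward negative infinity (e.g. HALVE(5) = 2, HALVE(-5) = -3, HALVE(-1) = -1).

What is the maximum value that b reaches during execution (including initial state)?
4

Values of b at each step:
Initial: b = -2
After step 1: b = 3
After step 2: b = 4 ← maximum
After step 3: b = 2
After step 4: b = 2
After step 5: b = 2
After step 6: b = 3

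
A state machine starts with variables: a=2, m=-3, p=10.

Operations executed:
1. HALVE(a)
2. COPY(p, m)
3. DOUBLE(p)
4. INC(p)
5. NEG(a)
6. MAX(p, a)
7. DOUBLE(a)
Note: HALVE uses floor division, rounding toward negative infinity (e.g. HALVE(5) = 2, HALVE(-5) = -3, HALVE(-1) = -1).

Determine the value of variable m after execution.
m = -3

Tracing execution:
Step 1: HALVE(a) → m = -3
Step 2: COPY(p, m) → m = -3
Step 3: DOUBLE(p) → m = -3
Step 4: INC(p) → m = -3
Step 5: NEG(a) → m = -3
Step 6: MAX(p, a) → m = -3
Step 7: DOUBLE(a) → m = -3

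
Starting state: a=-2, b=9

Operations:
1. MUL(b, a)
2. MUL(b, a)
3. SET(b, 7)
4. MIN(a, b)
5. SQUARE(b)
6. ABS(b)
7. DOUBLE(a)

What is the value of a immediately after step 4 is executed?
a = -2

Tracing a through execution:
Initial: a = -2
After step 1 (MUL(b, a)): a = -2
After step 2 (MUL(b, a)): a = -2
After step 3 (SET(b, 7)): a = -2
After step 4 (MIN(a, b)): a = -2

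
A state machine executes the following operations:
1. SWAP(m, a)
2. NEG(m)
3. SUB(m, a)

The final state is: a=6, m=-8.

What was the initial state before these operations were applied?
a=2, m=6

Working backwards:
Final state: a=6, m=-8
Before step 3 (SUB(m, a)): a=6, m=-2
Before step 2 (NEG(m)): a=6, m=2
Before step 1 (SWAP(m, a)): a=2, m=6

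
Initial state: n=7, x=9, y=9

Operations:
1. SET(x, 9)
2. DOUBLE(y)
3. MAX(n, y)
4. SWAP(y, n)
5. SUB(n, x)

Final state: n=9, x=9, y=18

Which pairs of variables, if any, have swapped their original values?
None

Comparing initial and final values:
x: 9 → 9
n: 7 → 9
y: 9 → 18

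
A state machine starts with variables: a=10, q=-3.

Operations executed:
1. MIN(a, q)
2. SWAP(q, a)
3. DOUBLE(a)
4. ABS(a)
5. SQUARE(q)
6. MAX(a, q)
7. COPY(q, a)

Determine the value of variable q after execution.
q = 9

Tracing execution:
Step 1: MIN(a, q) → q = -3
Step 2: SWAP(q, a) → q = -3
Step 3: DOUBLE(a) → q = -3
Step 4: ABS(a) → q = -3
Step 5: SQUARE(q) → q = 9
Step 6: MAX(a, q) → q = 9
Step 7: COPY(q, a) → q = 9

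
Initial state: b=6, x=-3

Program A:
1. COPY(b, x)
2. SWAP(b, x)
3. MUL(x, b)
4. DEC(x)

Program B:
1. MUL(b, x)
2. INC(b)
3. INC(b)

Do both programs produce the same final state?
No

Program A final state: b=-3, x=8
Program B final state: b=-16, x=-3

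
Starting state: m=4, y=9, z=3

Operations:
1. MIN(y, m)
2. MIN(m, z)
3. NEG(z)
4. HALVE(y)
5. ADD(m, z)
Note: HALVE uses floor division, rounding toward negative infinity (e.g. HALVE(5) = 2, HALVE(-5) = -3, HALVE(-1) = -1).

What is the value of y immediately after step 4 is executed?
y = 2

Tracing y through execution:
Initial: y = 9
After step 1 (MIN(y, m)): y = 4
After step 2 (MIN(m, z)): y = 4
After step 3 (NEG(z)): y = 4
After step 4 (HALVE(y)): y = 2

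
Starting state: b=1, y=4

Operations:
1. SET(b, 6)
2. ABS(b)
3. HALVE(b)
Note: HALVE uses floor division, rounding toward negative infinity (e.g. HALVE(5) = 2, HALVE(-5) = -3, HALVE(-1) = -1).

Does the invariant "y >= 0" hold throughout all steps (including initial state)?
Yes

The invariant holds at every step.

State at each step:
Initial: b=1, y=4
After step 1: b=6, y=4
After step 2: b=6, y=4
After step 3: b=3, y=4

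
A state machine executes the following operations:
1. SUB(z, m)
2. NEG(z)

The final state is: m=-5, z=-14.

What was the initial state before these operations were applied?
m=-5, z=9

Working backwards:
Final state: m=-5, z=-14
Before step 2 (NEG(z)): m=-5, z=14
Before step 1 (SUB(z, m)): m=-5, z=9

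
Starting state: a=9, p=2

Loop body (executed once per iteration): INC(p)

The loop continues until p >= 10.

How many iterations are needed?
8

Tracing iterations:
Initial: a=9, p=2
After iteration 1: a=9, p=3
After iteration 2: a=9, p=4
After iteration 3: a=9, p=5
After iteration 4: a=9, p=6
After iteration 5: a=9, p=7
After iteration 6: a=9, p=8
After iteration 7: a=9, p=9
After iteration 8: a=9, p=10
p >= 10 now holds, so the loop exits after 8 iterations.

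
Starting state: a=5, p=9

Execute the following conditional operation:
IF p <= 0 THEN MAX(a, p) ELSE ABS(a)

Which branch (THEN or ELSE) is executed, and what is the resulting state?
Branch: ELSE, Final state: a=5, p=9

Evaluating condition: p <= 0
p = 9
Condition is False, so ELSE branch executes
After ABS(a): a=5, p=9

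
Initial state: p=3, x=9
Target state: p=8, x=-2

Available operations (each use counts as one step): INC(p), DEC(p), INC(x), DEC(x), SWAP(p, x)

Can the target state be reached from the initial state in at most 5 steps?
No

The target state cannot be reached within 5 steps.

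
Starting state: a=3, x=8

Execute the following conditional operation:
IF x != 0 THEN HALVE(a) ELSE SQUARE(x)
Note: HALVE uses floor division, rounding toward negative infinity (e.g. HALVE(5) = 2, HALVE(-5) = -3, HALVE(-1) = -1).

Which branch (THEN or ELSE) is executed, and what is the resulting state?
Branch: THEN, Final state: a=1, x=8

Evaluating condition: x != 0
x = 8
Condition is True, so THEN branch executes
After HALVE(a): a=1, x=8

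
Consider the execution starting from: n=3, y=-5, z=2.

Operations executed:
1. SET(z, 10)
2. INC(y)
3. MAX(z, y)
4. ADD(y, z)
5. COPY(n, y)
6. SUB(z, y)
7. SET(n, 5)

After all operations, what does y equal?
y = 6

Tracing execution:
Step 1: SET(z, 10) → y = -5
Step 2: INC(y) → y = -4
Step 3: MAX(z, y) → y = -4
Step 4: ADD(y, z) → y = 6
Step 5: COPY(n, y) → y = 6
Step 6: SUB(z, y) → y = 6
Step 7: SET(n, 5) → y = 6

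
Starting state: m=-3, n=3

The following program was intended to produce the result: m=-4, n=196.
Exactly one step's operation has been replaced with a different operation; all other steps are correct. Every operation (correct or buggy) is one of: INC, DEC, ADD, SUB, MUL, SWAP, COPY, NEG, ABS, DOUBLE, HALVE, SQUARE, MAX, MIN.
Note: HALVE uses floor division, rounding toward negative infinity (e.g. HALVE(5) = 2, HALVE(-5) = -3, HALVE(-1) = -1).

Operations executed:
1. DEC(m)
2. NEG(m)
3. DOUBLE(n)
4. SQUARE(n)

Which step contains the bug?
Step 2

Trace with buggy code:
Initial: m=-3, n=3
After step 1: m=-4, n=3
After step 2: m=4, n=3
After step 3: m=4, n=6
After step 4: m=4, n=36
Actual final m=4, n=36 ≠ expected m=-4, n=196.
Step 2 is the only position where a single-operation replacement can produce the expected result.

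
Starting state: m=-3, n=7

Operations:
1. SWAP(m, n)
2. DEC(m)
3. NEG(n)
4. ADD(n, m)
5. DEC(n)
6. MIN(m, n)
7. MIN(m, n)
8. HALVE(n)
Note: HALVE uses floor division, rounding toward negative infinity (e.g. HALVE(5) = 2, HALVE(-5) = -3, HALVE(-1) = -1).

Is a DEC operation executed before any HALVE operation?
Yes

First DEC: step 2
First HALVE: step 8
Since 2 < 8, DEC comes first.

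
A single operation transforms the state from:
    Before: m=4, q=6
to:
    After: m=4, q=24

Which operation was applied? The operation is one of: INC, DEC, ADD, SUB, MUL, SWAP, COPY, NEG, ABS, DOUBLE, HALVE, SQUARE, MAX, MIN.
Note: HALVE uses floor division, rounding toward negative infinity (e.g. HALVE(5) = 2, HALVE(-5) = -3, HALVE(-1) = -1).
MUL(q, m)

Analyzing the change:
Before: m=4, q=6
After: m=4, q=24
Variable q changed from 6 to 24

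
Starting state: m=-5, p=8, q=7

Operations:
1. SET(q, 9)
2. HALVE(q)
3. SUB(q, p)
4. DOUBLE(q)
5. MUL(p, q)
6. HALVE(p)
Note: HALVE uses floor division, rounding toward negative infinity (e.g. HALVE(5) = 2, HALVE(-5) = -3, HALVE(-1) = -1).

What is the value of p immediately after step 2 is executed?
p = 8

Tracing p through execution:
Initial: p = 8
After step 1 (SET(q, 9)): p = 8
After step 2 (HALVE(q)): p = 8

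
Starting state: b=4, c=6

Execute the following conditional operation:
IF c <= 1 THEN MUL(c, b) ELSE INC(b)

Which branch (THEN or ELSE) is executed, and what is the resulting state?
Branch: ELSE, Final state: b=5, c=6

Evaluating condition: c <= 1
c = 6
Condition is False, so ELSE branch executes
After INC(b): b=5, c=6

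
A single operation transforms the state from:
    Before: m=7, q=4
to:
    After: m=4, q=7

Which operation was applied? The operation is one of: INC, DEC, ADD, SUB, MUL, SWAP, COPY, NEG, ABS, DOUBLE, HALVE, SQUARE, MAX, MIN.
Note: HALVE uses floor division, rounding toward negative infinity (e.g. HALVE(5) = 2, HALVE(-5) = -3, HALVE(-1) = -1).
SWAP(q, m)

Analyzing the change:
Before: m=7, q=4
After: m=4, q=7
Variable q changed from 4 to 7
Variable m changed from 7 to 4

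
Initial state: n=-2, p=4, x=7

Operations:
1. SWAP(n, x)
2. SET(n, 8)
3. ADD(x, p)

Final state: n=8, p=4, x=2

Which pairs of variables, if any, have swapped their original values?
None

Comparing initial and final values:
n: -2 → 8
x: 7 → 2
p: 4 → 4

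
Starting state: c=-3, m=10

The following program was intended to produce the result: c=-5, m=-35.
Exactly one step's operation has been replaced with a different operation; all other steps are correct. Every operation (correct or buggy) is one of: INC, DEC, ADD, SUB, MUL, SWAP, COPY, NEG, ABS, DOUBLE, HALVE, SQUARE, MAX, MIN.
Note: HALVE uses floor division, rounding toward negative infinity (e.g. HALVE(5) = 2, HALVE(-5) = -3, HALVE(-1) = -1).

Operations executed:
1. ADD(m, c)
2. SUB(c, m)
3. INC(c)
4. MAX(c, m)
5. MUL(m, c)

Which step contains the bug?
Step 4

Trace with buggy code:
Initial: c=-3, m=10
After step 1: c=-3, m=7
After step 2: c=-10, m=7
After step 3: c=-9, m=7
After step 4: c=7, m=7
After step 5: c=7, m=49
Actual final c=7, m=49 ≠ expected c=-5, m=-35.
Step 4 is the only position where a single-operation replacement can produce the expected result.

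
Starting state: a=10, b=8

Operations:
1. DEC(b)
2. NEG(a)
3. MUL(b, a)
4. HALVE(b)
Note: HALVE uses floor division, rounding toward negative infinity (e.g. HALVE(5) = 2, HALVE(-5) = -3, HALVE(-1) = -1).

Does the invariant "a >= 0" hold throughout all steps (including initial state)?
No, violated after step 2

The invariant is violated after step 2.

State at each step:
Initial: a=10, b=8
After step 1: a=10, b=7
After step 2: a=-10, b=7
After step 3: a=-10, b=-70
After step 4: a=-10, b=-35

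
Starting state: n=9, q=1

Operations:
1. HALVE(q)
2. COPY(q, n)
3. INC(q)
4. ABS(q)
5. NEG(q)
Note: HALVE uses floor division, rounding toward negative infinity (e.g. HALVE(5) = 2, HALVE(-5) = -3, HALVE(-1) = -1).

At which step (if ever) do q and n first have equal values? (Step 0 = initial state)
Step 2

q and n first become equal after step 2.

Comparing values at each step:
Initial: q=1, n=9
After step 1: q=0, n=9
After step 2: q=9, n=9 ← equal!
After step 3: q=10, n=9
After step 4: q=10, n=9
After step 5: q=-10, n=9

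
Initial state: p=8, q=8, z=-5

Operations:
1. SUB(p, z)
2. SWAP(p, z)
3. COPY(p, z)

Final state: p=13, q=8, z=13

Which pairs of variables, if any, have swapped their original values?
None

Comparing initial and final values:
z: -5 → 13
q: 8 → 8
p: 8 → 13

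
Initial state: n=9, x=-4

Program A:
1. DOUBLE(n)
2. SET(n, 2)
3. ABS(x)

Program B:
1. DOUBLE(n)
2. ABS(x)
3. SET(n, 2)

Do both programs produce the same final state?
Yes

Program A final state: n=2, x=4
Program B final state: n=2, x=4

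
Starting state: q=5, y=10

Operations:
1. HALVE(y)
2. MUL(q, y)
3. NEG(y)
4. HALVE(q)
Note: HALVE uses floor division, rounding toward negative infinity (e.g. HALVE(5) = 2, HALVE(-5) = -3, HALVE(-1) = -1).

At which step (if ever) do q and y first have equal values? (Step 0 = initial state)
Step 1

q and y first become equal after step 1.

Comparing values at each step:
Initial: q=5, y=10
After step 1: q=5, y=5 ← equal!
After step 2: q=25, y=5
After step 3: q=25, y=-5
After step 4: q=12, y=-5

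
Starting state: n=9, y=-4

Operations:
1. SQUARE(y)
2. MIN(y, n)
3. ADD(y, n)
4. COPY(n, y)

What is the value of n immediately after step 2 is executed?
n = 9

Tracing n through execution:
Initial: n = 9
After step 1 (SQUARE(y)): n = 9
After step 2 (MIN(y, n)): n = 9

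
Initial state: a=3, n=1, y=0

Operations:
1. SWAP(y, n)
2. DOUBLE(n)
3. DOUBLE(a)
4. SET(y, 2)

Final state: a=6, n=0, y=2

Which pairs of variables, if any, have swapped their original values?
None

Comparing initial and final values:
a: 3 → 6
n: 1 → 0
y: 0 → 2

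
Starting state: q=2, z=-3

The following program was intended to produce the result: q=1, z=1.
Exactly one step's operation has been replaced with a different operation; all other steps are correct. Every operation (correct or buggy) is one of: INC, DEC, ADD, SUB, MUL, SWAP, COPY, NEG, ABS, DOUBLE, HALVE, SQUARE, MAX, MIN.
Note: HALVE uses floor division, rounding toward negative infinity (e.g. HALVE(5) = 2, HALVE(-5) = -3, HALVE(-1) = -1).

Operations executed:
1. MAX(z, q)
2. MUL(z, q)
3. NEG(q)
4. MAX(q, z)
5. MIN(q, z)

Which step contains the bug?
Step 2

Trace with buggy code:
Initial: q=2, z=-3
After step 1: q=2, z=2
After step 2: q=2, z=4
After step 3: q=-2, z=4
After step 4: q=4, z=4
After step 5: q=4, z=4
Actual final q=4, z=4 ≠ expected q=1, z=1.
Step 2 is the only position where a single-operation replacement can produce the expected result.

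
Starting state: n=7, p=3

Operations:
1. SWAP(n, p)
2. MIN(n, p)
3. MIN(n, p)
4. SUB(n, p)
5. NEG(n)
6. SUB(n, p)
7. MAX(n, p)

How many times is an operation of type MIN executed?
2

Counting MIN operations:
Step 2: MIN(n, p) ← MIN
Step 3: MIN(n, p) ← MIN
Total: 2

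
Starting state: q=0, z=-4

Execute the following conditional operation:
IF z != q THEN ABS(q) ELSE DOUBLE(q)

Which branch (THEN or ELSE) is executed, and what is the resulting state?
Branch: THEN, Final state: q=0, z=-4

Evaluating condition: z != q
z = -4, q = 0
Condition is True, so THEN branch executes
After ABS(q): q=0, z=-4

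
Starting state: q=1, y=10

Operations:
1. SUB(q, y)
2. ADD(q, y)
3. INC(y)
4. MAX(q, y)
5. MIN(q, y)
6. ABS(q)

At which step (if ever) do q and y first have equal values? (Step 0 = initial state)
Step 4

q and y first become equal after step 4.

Comparing values at each step:
Initial: q=1, y=10
After step 1: q=-9, y=10
After step 2: q=1, y=10
After step 3: q=1, y=11
After step 4: q=11, y=11 ← equal!
After step 5: q=11, y=11 ← equal!
After step 6: q=11, y=11 ← equal!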